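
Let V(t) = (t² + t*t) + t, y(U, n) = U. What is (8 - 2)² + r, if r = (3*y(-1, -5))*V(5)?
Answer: -129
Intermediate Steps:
V(t) = t + 2*t² (V(t) = (t² + t²) + t = 2*t² + t = t + 2*t²)
r = -165 (r = (3*(-1))*(5*(1 + 2*5)) = -15*(1 + 10) = -15*11 = -3*55 = -165)
(8 - 2)² + r = (8 - 2)² - 165 = 6² - 165 = 36 - 165 = -129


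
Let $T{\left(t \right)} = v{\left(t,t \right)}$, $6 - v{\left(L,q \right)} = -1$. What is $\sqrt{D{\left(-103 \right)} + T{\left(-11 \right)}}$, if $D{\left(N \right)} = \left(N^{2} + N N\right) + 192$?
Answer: $11 \sqrt{177} \approx 146.35$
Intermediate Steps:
$v{\left(L,q \right)} = 7$ ($v{\left(L,q \right)} = 6 - -1 = 6 + 1 = 7$)
$T{\left(t \right)} = 7$
$D{\left(N \right)} = 192 + 2 N^{2}$ ($D{\left(N \right)} = \left(N^{2} + N^{2}\right) + 192 = 2 N^{2} + 192 = 192 + 2 N^{2}$)
$\sqrt{D{\left(-103 \right)} + T{\left(-11 \right)}} = \sqrt{\left(192 + 2 \left(-103\right)^{2}\right) + 7} = \sqrt{\left(192 + 2 \cdot 10609\right) + 7} = \sqrt{\left(192 + 21218\right) + 7} = \sqrt{21410 + 7} = \sqrt{21417} = 11 \sqrt{177}$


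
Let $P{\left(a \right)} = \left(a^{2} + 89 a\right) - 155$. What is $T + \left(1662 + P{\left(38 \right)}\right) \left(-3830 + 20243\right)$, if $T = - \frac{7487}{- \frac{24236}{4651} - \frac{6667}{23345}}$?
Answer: $\frac{62034065409094738}{596797637} \approx 1.0394 \cdot 10^{8}$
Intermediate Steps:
$P{\left(a \right)} = -155 + a^{2} + 89 a$
$T = \frac{812920453765}{596797637}$ ($T = - \frac{7487}{\left(-24236\right) \frac{1}{4651} - \frac{6667}{23345}} = - \frac{7487}{- \frac{24236}{4651} - \frac{6667}{23345}} = - \frac{7487}{- \frac{596797637}{108577595}} = \left(-7487\right) \left(- \frac{108577595}{596797637}\right) = \frac{812920453765}{596797637} \approx 1362.1$)
$T + \left(1662 + P{\left(38 \right)}\right) \left(-3830 + 20243\right) = \frac{812920453765}{596797637} + \left(1662 + \left(-155 + 38^{2} + 89 \cdot 38\right)\right) \left(-3830 + 20243\right) = \frac{812920453765}{596797637} + \left(1662 + \left(-155 + 1444 + 3382\right)\right) 16413 = \frac{812920453765}{596797637} + \left(1662 + 4671\right) 16413 = \frac{812920453765}{596797637} + 6333 \cdot 16413 = \frac{812920453765}{596797637} + 103943529 = \frac{62034065409094738}{596797637}$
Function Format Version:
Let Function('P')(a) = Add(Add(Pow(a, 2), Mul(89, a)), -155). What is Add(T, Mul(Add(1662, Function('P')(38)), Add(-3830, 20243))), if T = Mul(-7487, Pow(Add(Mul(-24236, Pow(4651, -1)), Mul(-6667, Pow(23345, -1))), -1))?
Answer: Rational(62034065409094738, 596797637) ≈ 1.0394e+8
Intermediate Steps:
Function('P')(a) = Add(-155, Pow(a, 2), Mul(89, a))
T = Rational(812920453765, 596797637) (T = Mul(-7487, Pow(Add(Mul(-24236, Rational(1, 4651)), Mul(-6667, Rational(1, 23345))), -1)) = Mul(-7487, Pow(Add(Rational(-24236, 4651), Rational(-6667, 23345)), -1)) = Mul(-7487, Pow(Rational(-596797637, 108577595), -1)) = Mul(-7487, Rational(-108577595, 596797637)) = Rational(812920453765, 596797637) ≈ 1362.1)
Add(T, Mul(Add(1662, Function('P')(38)), Add(-3830, 20243))) = Add(Rational(812920453765, 596797637), Mul(Add(1662, Add(-155, Pow(38, 2), Mul(89, 38))), Add(-3830, 20243))) = Add(Rational(812920453765, 596797637), Mul(Add(1662, Add(-155, 1444, 3382)), 16413)) = Add(Rational(812920453765, 596797637), Mul(Add(1662, 4671), 16413)) = Add(Rational(812920453765, 596797637), Mul(6333, 16413)) = Add(Rational(812920453765, 596797637), 103943529) = Rational(62034065409094738, 596797637)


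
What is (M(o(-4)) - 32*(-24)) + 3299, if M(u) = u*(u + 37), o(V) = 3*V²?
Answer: 8147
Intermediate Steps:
M(u) = u*(37 + u)
(M(o(-4)) - 32*(-24)) + 3299 = ((3*(-4)²)*(37 + 3*(-4)²) - 32*(-24)) + 3299 = ((3*16)*(37 + 3*16) + 768) + 3299 = (48*(37 + 48) + 768) + 3299 = (48*85 + 768) + 3299 = (4080 + 768) + 3299 = 4848 + 3299 = 8147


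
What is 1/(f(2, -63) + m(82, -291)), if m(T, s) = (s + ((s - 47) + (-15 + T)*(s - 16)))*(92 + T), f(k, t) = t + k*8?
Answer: -1/3688499 ≈ -2.7111e-7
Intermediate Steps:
f(k, t) = t + 8*k
m(T, s) = (92 + T)*(-47 + 2*s + (-16 + s)*(-15 + T)) (m(T, s) = (s + ((-47 + s) + (-15 + T)*(-16 + s)))*(92 + T) = (s + ((-47 + s) + (-16 + s)*(-15 + T)))*(92 + T) = (s + (-47 + s + (-16 + s)*(-15 + T)))*(92 + T) = (-47 + 2*s + (-16 + s)*(-15 + T))*(92 + T) = (92 + T)*(-47 + 2*s + (-16 + s)*(-15 + T)))
1/(f(2, -63) + m(82, -291)) = 1/((-63 + 8*2) + (17756 - 1279*82 - 1196*(-291) - 16*82² - 291*82² + 79*82*(-291))) = 1/((-63 + 16) + (17756 - 104878 + 348036 - 16*6724 - 291*6724 - 1885098)) = 1/(-47 + (17756 - 104878 + 348036 - 107584 - 1956684 - 1885098)) = 1/(-47 - 3688452) = 1/(-3688499) = -1/3688499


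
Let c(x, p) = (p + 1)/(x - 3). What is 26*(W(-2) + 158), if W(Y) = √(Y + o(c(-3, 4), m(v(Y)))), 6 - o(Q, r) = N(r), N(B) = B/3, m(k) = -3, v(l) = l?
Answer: 4108 + 26*√5 ≈ 4166.1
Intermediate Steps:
c(x, p) = (1 + p)/(-3 + x)
N(B) = B/3 (N(B) = B*(⅓) = B/3)
o(Q, r) = 6 - r/3
W(Y) = √(7 + Y) (W(Y) = √(Y + (6 - ⅓*(-3))) = √(Y + (6 + 1)) = √(Y + 7) = √(7 + Y))
26*(W(-2) + 158) = 26*(√(7 - 2) + 158) = 26*(√5 + 158) = 26*(158 + √5) = 4108 + 26*√5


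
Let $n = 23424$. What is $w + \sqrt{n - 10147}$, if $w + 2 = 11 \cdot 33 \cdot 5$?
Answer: $1813 + \sqrt{13277} \approx 1928.2$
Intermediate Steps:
$w = 1813$ ($w = -2 + 11 \cdot 33 \cdot 5 = -2 + 363 \cdot 5 = -2 + 1815 = 1813$)
$w + \sqrt{n - 10147} = 1813 + \sqrt{23424 - 10147} = 1813 + \sqrt{13277}$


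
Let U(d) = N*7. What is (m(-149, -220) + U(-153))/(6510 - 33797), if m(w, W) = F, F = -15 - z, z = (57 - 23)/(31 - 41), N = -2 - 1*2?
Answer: 198/136435 ≈ 0.0014512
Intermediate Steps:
N = -4 (N = -2 - 2 = -4)
z = -17/5 (z = 34/(-10) = 34*(-1/10) = -17/5 ≈ -3.4000)
U(d) = -28 (U(d) = -4*7 = -28)
F = -58/5 (F = -15 - 1*(-17/5) = -15 + 17/5 = -58/5 ≈ -11.600)
m(w, W) = -58/5
(m(-149, -220) + U(-153))/(6510 - 33797) = (-58/5 - 28)/(6510 - 33797) = -198/5/(-27287) = -198/5*(-1/27287) = 198/136435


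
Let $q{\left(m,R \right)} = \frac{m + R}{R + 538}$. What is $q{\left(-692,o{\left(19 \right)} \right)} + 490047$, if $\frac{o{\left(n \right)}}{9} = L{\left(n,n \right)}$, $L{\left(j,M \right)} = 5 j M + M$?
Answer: $\frac{4154136281}{8477} \approx 4.9005 \cdot 10^{5}$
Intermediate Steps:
$L{\left(j,M \right)} = M + 5 M j$ ($L{\left(j,M \right)} = 5 M j + M = M + 5 M j$)
$o{\left(n \right)} = 9 n \left(1 + 5 n\right)$
$q{\left(m,R \right)} = \frac{R + m}{538 + R}$
$q{\left(-692,o{\left(19 \right)} \right)} + 490047 = \frac{9 \cdot 19 \left(1 + 5 \cdot 19\right) - 692}{538 + 9 \cdot 19 \left(1 + 5 \cdot 19\right)} + 490047 = \frac{9 \cdot 19 \left(1 + 95\right) - 692}{538 + 9 \cdot 19 \left(1 + 95\right)} + 490047 = \frac{9 \cdot 19 \cdot 96 - 692}{538 + 9 \cdot 19 \cdot 96} + 490047 = \frac{16416 - 692}{538 + 16416} + 490047 = \frac{1}{16954} \cdot 15724 + 490047 = \frac{7862}{8477} + 490047 = \frac{4154136281}{8477}$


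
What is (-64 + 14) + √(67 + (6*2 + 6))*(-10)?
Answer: -50 - 10*√85 ≈ -142.20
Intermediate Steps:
(-64 + 14) + √(67 + (6*2 + 6))*(-10) = -50 + √(67 + (12 + 6))*(-10) = -50 + √(67 + 18)*(-10) = -50 + √85*(-10) = -50 - 10*√85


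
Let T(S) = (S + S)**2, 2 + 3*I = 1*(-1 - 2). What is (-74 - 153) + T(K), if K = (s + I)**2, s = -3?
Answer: 135277/81 ≈ 1670.1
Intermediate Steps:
I = -5/3 (I = -2/3 + (1*(-1 - 2))/3 = -2/3 + (1*(-3))/3 = -2/3 + (1/3)*(-3) = -2/3 - 1 = -5/3 ≈ -1.6667)
K = 196/9 (K = (-3 - 5/3)**2 = (-14/3)**2 = 196/9 ≈ 21.778)
T(S) = 4*S**2 (T(S) = (2*S)**2 = 4*S**2)
(-74 - 153) + T(K) = (-74 - 153) + 4*(196/9)**2 = -227 + 4*(38416/81) = -227 + 153664/81 = 135277/81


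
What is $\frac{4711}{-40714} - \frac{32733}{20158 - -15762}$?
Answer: $- \frac{750955241}{731223440} \approx -1.027$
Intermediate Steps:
$\frac{4711}{-40714} - \frac{32733}{20158 - -15762} = 4711 \left(- \frac{1}{40714}\right) - \frac{32733}{20158 + 15762} = - \frac{4711}{40714} - \frac{32733}{35920} = - \frac{750955241}{731223440}$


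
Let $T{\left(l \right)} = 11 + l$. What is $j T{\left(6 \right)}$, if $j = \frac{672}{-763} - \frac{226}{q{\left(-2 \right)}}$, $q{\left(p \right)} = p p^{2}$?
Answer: $\frac{202861}{436} \approx 465.28$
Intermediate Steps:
$q{\left(p \right)} = p^{3}$
$j = \frac{11933}{436}$ ($j = \frac{672}{-763} - \frac{226}{\left(-2\right)^{3}} = 672 \left(- \frac{1}{763}\right) - \frac{226}{-8} = - \frac{96}{109} - - \frac{113}{4} = - \frac{96}{109} + \frac{113}{4} = \frac{11933}{436} \approx 27.369$)
$j T{\left(6 \right)} = \frac{11933 \left(11 + 6\right)}{436} = \frac{11933}{436} \cdot 17 = \frac{202861}{436}$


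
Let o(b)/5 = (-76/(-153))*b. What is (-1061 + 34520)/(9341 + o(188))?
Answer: 5119227/1500613 ≈ 3.4114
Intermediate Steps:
o(b) = 380*b/153 (o(b) = 5*((-76/(-153))*b) = 5*((-76*(-1/153))*b) = 5*(76*b/153) = 380*b/153)
(-1061 + 34520)/(9341 + o(188)) = (-1061 + 34520)/(9341 + (380/153)*188) = 33459/(9341 + 71440/153) = 33459/(1500613/153) = 33459*(153/1500613) = 5119227/1500613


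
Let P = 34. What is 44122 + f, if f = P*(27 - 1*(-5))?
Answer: 45210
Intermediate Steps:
f = 1088 (f = 34*(27 - 1*(-5)) = 34*(27 + 5) = 34*32 = 1088)
44122 + f = 44122 + 1088 = 45210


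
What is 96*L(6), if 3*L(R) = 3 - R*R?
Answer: -1056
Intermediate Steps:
L(R) = 1 - R²/3 (L(R) = (3 - R*R)/3 = (3 - R²)/3 = 1 - R²/3)
96*L(6) = 96*(1 - ⅓*6²) = 96*(1 - ⅓*36) = 96*(1 - 12) = 96*(-11) = -1056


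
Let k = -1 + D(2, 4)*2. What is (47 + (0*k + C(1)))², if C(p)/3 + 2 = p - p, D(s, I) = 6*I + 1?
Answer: 1681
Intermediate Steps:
D(s, I) = 1 + 6*I
C(p) = -6 (C(p) = -6 + 3*(p - p) = -6 + 3*0 = -6 + 0 = -6)
k = 49 (k = -1 + (1 + 6*4)*2 = -1 + (1 + 24)*2 = -1 + 25*2 = -1 + 50 = 49)
(47 + (0*k + C(1)))² = (47 + (0*49 - 6))² = (47 + (0 - 6))² = (47 - 6)² = 41² = 1681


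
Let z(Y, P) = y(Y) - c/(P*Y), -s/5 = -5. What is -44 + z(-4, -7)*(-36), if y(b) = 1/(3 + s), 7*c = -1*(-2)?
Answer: -2201/49 ≈ -44.918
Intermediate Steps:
s = 25 (s = -5*(-5) = 25)
c = 2/7 (c = (-1*(-2))/7 = (⅐)*2 = 2/7 ≈ 0.28571)
y(b) = 1/28 (y(b) = 1/(3 + 25) = 1/28)
z(Y, P) = 1/28 - 2/(7*P*Y) (z(Y, P) = 1/28 - 2/(7*(P*Y)) = 1/28 - 2*1/(P*Y)/7 = 1/28 - 2/(7*P*Y))
-44 + z(-4, -7)*(-36) = -44 + ((1/28)*(-8 - 7*(-4))/(-7*(-4)))*(-36) = -44 + ((1/28)*(-⅐)*(-¼)*(-8 + 28))*(-36) = -44 + ((1/28)*(-⅐)*(-¼)*20)*(-36) = -44 + (5/196)*(-36) = -44 - 45/49 = -2201/49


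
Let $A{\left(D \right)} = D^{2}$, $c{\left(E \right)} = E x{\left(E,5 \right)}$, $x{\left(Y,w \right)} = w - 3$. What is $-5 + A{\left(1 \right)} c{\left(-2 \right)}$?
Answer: $-9$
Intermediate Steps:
$x{\left(Y,w \right)} = -3 + w$
$c{\left(E \right)} = 2 E$ ($c{\left(E \right)} = E \left(-3 + 5\right) = E 2 = 2 E$)
$-5 + A{\left(1 \right)} c{\left(-2 \right)} = -5 + 1^{2} \cdot 2 \left(-2\right) = -5 + 1 \left(-4\right) = -5 - 4 = -9$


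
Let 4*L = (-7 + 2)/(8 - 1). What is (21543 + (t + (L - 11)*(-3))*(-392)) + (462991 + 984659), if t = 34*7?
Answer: 1362751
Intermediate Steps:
L = -5/28 (L = ((-7 + 2)/(8 - 1))/4 = (-5/7)/4 = (-5*⅐)/4 = (¼)*(-5/7) = -5/28 ≈ -0.17857)
t = 238
(21543 + (t + (L - 11)*(-3))*(-392)) + (462991 + 984659) = (21543 + (238 + (-5/28 - 11)*(-3))*(-392)) + (462991 + 984659) = (21543 + (238 - 313/28*(-3))*(-392)) + 1447650 = (21543 + (238 + 939/28)*(-392)) + 1447650 = (21543 + (7603/28)*(-392)) + 1447650 = (21543 - 106442) + 1447650 = -84899 + 1447650 = 1362751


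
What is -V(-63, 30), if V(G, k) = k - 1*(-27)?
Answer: -57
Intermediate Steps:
V(G, k) = 27 + k (V(G, k) = k + 27 = 27 + k)
-V(-63, 30) = -(27 + 30) = -1*57 = -57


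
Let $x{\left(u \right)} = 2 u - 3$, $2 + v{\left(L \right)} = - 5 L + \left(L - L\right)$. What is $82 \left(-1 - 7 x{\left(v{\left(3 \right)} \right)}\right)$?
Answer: $21156$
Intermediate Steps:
$v{\left(L \right)} = -2 - 5 L$ ($v{\left(L \right)} = -2 + \left(- 5 L + \left(L - L\right)\right) = -2 + \left(- 5 L + 0\right) = -2 - 5 L$)
$x{\left(u \right)} = -3 + 2 u$
$82 \left(-1 - 7 x{\left(v{\left(3 \right)} \right)}\right) = 82 \left(-1 - 7 \left(-3 + 2 \left(-2 - 15\right)\right)\right) = 82 \left(-1 - 7 \left(-3 + 2 \left(-17\right)\right)\right) = 82 \left(-1 - 7 \left(-3 - 34\right)\right) = 82 \left(-1 - -259\right) = 82 \left(-1 + 259\right) = 82 \cdot 258 = 21156$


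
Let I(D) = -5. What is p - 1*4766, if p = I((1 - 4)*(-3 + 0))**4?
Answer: -4141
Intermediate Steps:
p = 625 (p = (-5)**4 = 625)
p - 1*4766 = 625 - 1*4766 = 625 - 4766 = -4141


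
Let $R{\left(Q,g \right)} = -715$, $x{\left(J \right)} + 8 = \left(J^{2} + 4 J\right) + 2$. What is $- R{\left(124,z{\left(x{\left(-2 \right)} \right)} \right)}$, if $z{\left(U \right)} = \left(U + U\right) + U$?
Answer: $715$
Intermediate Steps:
$x{\left(J \right)} = -6 + J^{2} + 4 J$ ($x{\left(J \right)} = -8 + \left(\left(J^{2} + 4 J\right) + 2\right) = -8 + \left(2 + J^{2} + 4 J\right) = -6 + J^{2} + 4 J$)
$z{\left(U \right)} = 3 U$ ($z{\left(U \right)} = 2 U + U = 3 U$)
$- R{\left(124,z{\left(x{\left(-2 \right)} \right)} \right)} = \left(-1\right) \left(-715\right) = 715$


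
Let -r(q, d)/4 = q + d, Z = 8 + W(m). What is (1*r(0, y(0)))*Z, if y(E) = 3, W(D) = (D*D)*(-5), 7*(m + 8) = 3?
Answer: 163836/49 ≈ 3343.6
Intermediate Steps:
m = -53/7 (m = -8 + (1/7)*3 = -8 + 3/7 = -53/7 ≈ -7.5714)
W(D) = -5*D**2 (W(D) = D**2*(-5) = -5*D**2)
Z = -13653/49 (Z = 8 - 5*(-53/7)**2 = 8 - 5*2809/49 = 8 - 14045/49 = -13653/49 ≈ -278.63)
r(q, d) = -4*d - 4*q (r(q, d) = -4*(q + d) = -4*(d + q) = -4*d - 4*q)
(1*r(0, y(0)))*Z = (1*(-4*3 - 4*0))*(-13653/49) = (1*(-12 + 0))*(-13653/49) = (1*(-12))*(-13653/49) = -12*(-13653/49) = 163836/49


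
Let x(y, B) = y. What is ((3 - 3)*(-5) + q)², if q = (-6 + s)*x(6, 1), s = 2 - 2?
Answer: 1296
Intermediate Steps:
s = 0
q = -36 (q = (-6 + 0)*6 = -6*6 = -36)
((3 - 3)*(-5) + q)² = ((3 - 3)*(-5) - 36)² = (0*(-5) - 36)² = (0 - 36)² = (-36)² = 1296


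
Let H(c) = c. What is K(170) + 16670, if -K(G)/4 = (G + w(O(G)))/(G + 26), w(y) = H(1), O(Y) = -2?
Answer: 816659/49 ≈ 16667.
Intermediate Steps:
w(y) = 1
K(G) = -4*(1 + G)/(26 + G) (K(G) = -4*(G + 1)/(G + 26) = -4*(1 + G)/(26 + G))
K(170) + 16670 = 4*(-1 - 1*170)/(26 + 170) + 16670 = 4*(-1 - 170)/196 + 16670 = 4*(1/196)*(-171) + 16670 = -171/49 + 16670 = 816659/49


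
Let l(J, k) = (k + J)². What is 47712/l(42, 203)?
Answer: 6816/8575 ≈ 0.79487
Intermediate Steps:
l(J, k) = (J + k)²
47712/l(42, 203) = 47712/((42 + 203)²) = 47712/(245²) = 47712/60025 = 47712*(1/60025) = 6816/8575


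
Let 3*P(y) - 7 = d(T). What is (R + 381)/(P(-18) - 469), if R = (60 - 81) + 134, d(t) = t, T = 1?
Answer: -1482/1399 ≈ -1.0593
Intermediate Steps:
P(y) = 8/3 (P(y) = 7/3 + (⅓)*1 = 7/3 + ⅓ = 8/3)
R = 113 (R = -21 + 134 = 113)
(R + 381)/(P(-18) - 469) = (113 + 381)/(8/3 - 469) = 494/(-1399/3) = 494*(-3/1399) = -1482/1399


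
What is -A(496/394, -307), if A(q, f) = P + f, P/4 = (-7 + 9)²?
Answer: 291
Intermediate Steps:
P = 16 (P = 4*(-7 + 9)² = 4*2² = 4*4 = 16)
A(q, f) = 16 + f
-A(496/394, -307) = -(16 - 307) = -1*(-291) = 291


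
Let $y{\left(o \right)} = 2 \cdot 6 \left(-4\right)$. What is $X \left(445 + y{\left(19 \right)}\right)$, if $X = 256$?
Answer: $101632$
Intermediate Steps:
$y{\left(o \right)} = -48$ ($y{\left(o \right)} = 12 \left(-4\right) = -48$)
$X \left(445 + y{\left(19 \right)}\right) = 256 \left(445 - 48\right) = 256 \cdot 397 = 101632$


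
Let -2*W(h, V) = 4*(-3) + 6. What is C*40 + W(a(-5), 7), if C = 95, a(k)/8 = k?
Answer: 3803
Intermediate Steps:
a(k) = 8*k
W(h, V) = 3 (W(h, V) = -(4*(-3) + 6)/2 = -(-12 + 6)/2 = -½*(-6) = 3)
C*40 + W(a(-5), 7) = 95*40 + 3 = 3800 + 3 = 3803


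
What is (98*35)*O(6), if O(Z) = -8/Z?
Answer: -13720/3 ≈ -4573.3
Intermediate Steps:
(98*35)*O(6) = (98*35)*(-8/6) = 3430*(-8*⅙) = 3430*(-4/3) = -13720/3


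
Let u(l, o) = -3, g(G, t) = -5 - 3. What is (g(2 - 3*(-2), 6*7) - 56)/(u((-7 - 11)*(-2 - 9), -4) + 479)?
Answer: -16/119 ≈ -0.13445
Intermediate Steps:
g(G, t) = -8
(g(2 - 3*(-2), 6*7) - 56)/(u((-7 - 11)*(-2 - 9), -4) + 479) = (-8 - 56)/(-3 + 479) = -64/476 = -64*1/476 = -16/119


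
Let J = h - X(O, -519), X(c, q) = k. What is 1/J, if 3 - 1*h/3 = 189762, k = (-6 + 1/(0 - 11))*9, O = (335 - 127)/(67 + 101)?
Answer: -11/6261444 ≈ -1.7568e-6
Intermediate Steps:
O = 26/21 (O = 208/168 = 208*(1/168) = 26/21 ≈ 1.2381)
k = -603/11 (k = (-6 + 1/(-11))*9 = (-6 - 1/11)*9 = -67/11*9 = -603/11 ≈ -54.818)
X(c, q) = -603/11
h = -569277 (h = 9 - 3*189762 = 9 - 569286 = -569277)
J = -6261444/11 (J = -569277 - 1*(-603/11) = -569277 + 603/11 = -6261444/11 ≈ -5.6922e+5)
1/J = 1/(-6261444/11) = -11/6261444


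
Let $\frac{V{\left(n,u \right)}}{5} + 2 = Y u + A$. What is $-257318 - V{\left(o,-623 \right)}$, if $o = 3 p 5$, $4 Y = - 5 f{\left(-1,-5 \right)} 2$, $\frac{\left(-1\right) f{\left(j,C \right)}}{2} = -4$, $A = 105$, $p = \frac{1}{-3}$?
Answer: $-320133$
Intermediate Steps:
$p = - \frac{1}{3} \approx -0.33333$
$f{\left(j,C \right)} = 8$ ($f{\left(j,C \right)} = \left(-2\right) \left(-4\right) = 8$)
$Y = -20$ ($Y = \frac{\left(-5\right) 8 \cdot 2}{4} = \frac{\left(-40\right) 2}{4} = \frac{1}{4} \left(-80\right) = -20$)
$o = -5$ ($o = 3 \left(- \frac{1}{3}\right) 5 = \left(-1\right) 5 = -5$)
$V{\left(n,u \right)} = 515 - 100 u$ ($V{\left(n,u \right)} = -10 + 5 \left(- 20 u + 105\right) = -10 + 5 \left(105 - 20 u\right) = -10 - \left(-525 + 100 u\right) = 515 - 100 u$)
$-257318 - V{\left(o,-623 \right)} = -257318 - \left(515 - -62300\right) = -257318 - \left(515 + 62300\right) = -257318 - 62815 = -320133$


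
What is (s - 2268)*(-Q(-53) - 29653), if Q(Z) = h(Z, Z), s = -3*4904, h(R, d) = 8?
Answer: 503643780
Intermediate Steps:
s = -14712
Q(Z) = 8
(s - 2268)*(-Q(-53) - 29653) = (-14712 - 2268)*(-1*8 - 29653) = -16980*(-8 - 29653) = -16980*(-29661) = 503643780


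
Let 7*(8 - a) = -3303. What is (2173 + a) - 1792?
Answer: 6026/7 ≈ 860.86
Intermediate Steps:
a = 3359/7 (a = 8 - ⅐*(-3303) = 8 + 3303/7 = 3359/7 ≈ 479.86)
(2173 + a) - 1792 = (2173 + 3359/7) - 1792 = 18570/7 - 1792 = 6026/7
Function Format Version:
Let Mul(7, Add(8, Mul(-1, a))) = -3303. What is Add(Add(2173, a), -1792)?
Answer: Rational(6026, 7) ≈ 860.86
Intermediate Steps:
a = Rational(3359, 7) (a = Add(8, Mul(Rational(-1, 7), -3303)) = Add(8, Rational(3303, 7)) = Rational(3359, 7) ≈ 479.86)
Add(Add(2173, a), -1792) = Add(Add(2173, Rational(3359, 7)), -1792) = Add(Rational(18570, 7), -1792) = Rational(6026, 7)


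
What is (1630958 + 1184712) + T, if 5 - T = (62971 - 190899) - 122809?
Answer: 3066412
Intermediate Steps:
T = 250742 (T = 5 - ((62971 - 190899) - 122809) = 5 - (-127928 - 122809) = 5 - 1*(-250737) = 5 + 250737 = 250742)
(1630958 + 1184712) + T = (1630958 + 1184712) + 250742 = 2815670 + 250742 = 3066412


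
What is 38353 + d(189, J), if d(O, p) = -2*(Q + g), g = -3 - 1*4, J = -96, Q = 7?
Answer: 38353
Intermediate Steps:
g = -7 (g = -3 - 4 = -7)
d(O, p) = 0 (d(O, p) = -2*(7 - 7) = -2*0 = 0)
38353 + d(189, J) = 38353 + 0 = 38353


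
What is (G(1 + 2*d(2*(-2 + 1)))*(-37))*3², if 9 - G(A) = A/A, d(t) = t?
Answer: -2664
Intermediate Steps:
G(A) = 8 (G(A) = 9 - A/A = 9 - 1*1 = 9 - 1 = 8)
(G(1 + 2*d(2*(-2 + 1)))*(-37))*3² = (8*(-37))*3² = -296*9 = -2664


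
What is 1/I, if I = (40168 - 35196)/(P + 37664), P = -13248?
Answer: 6104/1243 ≈ 4.9107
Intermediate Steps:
I = 1243/6104 (I = (40168 - 35196)/(-13248 + 37664) = 4972/24416 = 4972*(1/24416) = 1243/6104 ≈ 0.20364)
1/I = 1/(1243/6104) = 6104/1243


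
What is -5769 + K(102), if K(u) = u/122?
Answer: -351858/61 ≈ -5768.2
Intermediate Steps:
K(u) = u/122 (K(u) = u*(1/122) = u/122)
-5769 + K(102) = -5769 + (1/122)*102 = -5769 + 51/61 = -351858/61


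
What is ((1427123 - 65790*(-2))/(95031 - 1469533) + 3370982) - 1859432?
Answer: 2077626939397/1374502 ≈ 1.5115e+6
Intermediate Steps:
((1427123 - 65790*(-2))/(95031 - 1469533) + 3370982) - 1859432 = ((1427123 + 131580)/(-1374502) + 3370982) - 1859432 = (1558703*(-1/1374502) + 3370982) - 1859432 = (-1558703/1374502 + 3370982) - 1859432 = 4633419942261/1374502 - 1859432 = 2077626939397/1374502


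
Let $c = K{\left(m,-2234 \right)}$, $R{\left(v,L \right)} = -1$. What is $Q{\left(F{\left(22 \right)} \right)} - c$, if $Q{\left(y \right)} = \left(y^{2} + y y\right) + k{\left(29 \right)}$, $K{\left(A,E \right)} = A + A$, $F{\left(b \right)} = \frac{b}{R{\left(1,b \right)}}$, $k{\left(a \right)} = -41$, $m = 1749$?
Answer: $-2571$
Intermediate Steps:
$F{\left(b \right)} = - b$ ($F{\left(b \right)} = \frac{b}{-1} = b \left(-1\right) = - b$)
$K{\left(A,E \right)} = 2 A$
$Q{\left(y \right)} = -41 + 2 y^{2}$ ($Q{\left(y \right)} = \left(y^{2} + y y\right) - 41 = \left(y^{2} + y^{2}\right) - 41 = 2 y^{2} - 41 = -41 + 2 y^{2}$)
$c = 3498$ ($c = 2 \cdot 1749 = 3498$)
$Q{\left(F{\left(22 \right)} \right)} - c = \left(-41 + 2 \left(\left(-1\right) 22\right)^{2}\right) - 3498 = \left(-41 + 2 \left(-22\right)^{2}\right) - 3498 = \left(-41 + 2 \cdot 484\right) - 3498 = \left(-41 + 968\right) - 3498 = 927 - 3498 = -2571$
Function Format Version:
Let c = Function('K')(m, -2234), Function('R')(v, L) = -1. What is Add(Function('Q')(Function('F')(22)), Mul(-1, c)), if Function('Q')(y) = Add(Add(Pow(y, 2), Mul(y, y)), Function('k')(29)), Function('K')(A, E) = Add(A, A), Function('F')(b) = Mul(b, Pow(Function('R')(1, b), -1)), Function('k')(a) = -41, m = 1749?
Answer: -2571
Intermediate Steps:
Function('F')(b) = Mul(-1, b) (Function('F')(b) = Mul(b, Pow(-1, -1)) = Mul(b, -1) = Mul(-1, b))
Function('K')(A, E) = Mul(2, A)
Function('Q')(y) = Add(-41, Mul(2, Pow(y, 2))) (Function('Q')(y) = Add(Add(Pow(y, 2), Mul(y, y)), -41) = Add(Add(Pow(y, 2), Pow(y, 2)), -41) = Add(Mul(2, Pow(y, 2)), -41) = Add(-41, Mul(2, Pow(y, 2))))
c = 3498 (c = Mul(2, 1749) = 3498)
Add(Function('Q')(Function('F')(22)), Mul(-1, c)) = Add(Add(-41, Mul(2, Pow(Mul(-1, 22), 2))), Mul(-1, 3498)) = Add(Add(-41, Mul(2, Pow(-22, 2))), -3498) = Add(Add(-41, Mul(2, 484)), -3498) = Add(Add(-41, 968), -3498) = Add(927, -3498) = -2571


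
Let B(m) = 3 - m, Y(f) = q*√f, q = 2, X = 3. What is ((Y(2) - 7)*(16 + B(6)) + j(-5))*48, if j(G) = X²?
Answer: -3936 + 1248*√2 ≈ -2171.1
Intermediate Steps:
j(G) = 9 (j(G) = 3² = 9)
Y(f) = 2*√f
((Y(2) - 7)*(16 + B(6)) + j(-5))*48 = ((2*√2 - 7)*(16 + (3 - 1*6)) + 9)*48 = ((-7 + 2*√2)*(16 + (3 - 6)) + 9)*48 = ((-7 + 2*√2)*(16 - 3) + 9)*48 = ((-7 + 2*√2)*13 + 9)*48 = ((-91 + 26*√2) + 9)*48 = (-82 + 26*√2)*48 = -3936 + 1248*√2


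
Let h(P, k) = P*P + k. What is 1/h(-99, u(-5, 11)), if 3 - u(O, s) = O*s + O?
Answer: 1/9864 ≈ 0.00010138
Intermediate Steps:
u(O, s) = 3 - O - O*s (u(O, s) = 3 - (O*s + O) = 3 - (O + O*s) = 3 + (-O - O*s) = 3 - O - O*s)
h(P, k) = k + P² (h(P, k) = P² + k = k + P²)
1/h(-99, u(-5, 11)) = 1/((3 - 1*(-5) - 1*(-5)*11) + (-99)²) = 1/((3 + 5 + 55) + 9801) = 1/(63 + 9801) = 1/9864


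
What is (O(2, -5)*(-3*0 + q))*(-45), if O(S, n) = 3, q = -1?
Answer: 135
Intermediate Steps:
(O(2, -5)*(-3*0 + q))*(-45) = (3*(-3*0 - 1))*(-45) = (3*(0 - 1))*(-45) = (3*(-1))*(-45) = -3*(-45) = 135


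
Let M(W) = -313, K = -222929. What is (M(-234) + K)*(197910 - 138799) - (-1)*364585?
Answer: -13195693277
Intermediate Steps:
(M(-234) + K)*(197910 - 138799) - (-1)*364585 = (-313 - 222929)*(197910 - 138799) - (-1)*364585 = -223242*59111 - 1*(-364585) = -13196057862 + 364585 = -13195693277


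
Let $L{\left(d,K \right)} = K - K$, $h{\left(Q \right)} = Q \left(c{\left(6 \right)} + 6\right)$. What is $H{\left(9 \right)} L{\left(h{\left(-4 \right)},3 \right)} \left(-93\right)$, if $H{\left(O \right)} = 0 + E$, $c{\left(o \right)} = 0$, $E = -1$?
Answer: $0$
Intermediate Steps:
$h{\left(Q \right)} = 6 Q$ ($h{\left(Q \right)} = Q \left(0 + 6\right) = Q 6 = 6 Q$)
$L{\left(d,K \right)} = 0$
$H{\left(O \right)} = -1$ ($H{\left(O \right)} = 0 - 1 = -1$)
$H{\left(9 \right)} L{\left(h{\left(-4 \right)},3 \right)} \left(-93\right) = \left(-1\right) 0 \left(-93\right) = 0 \left(-93\right) = 0$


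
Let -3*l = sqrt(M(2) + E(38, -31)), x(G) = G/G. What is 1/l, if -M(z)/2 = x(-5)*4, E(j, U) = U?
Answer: I*sqrt(39)/13 ≈ 0.48038*I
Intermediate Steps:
x(G) = 1
M(z) = -8 (M(z) = -2*4 = -8)
l = -I*sqrt(39)/3 (l = -sqrt(-8 - 31)/3 = -I*sqrt(39)/3 ≈ -2.0817*I)
1/l = 1/(-I*sqrt(39)/3) = I*sqrt(39)/13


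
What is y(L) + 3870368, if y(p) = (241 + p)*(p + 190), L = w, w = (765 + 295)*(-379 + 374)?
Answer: 29721858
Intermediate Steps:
w = -5300 (w = 1060*(-5) = -5300)
L = -5300
y(p) = (190 + p)*(241 + p) (y(p) = (241 + p)*(190 + p) = (190 + p)*(241 + p))
y(L) + 3870368 = (45790 + (-5300)² + 431*(-5300)) + 3870368 = (45790 + 28090000 - 2284300) + 3870368 = 25851490 + 3870368 = 29721858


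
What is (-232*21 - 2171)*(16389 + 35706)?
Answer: -366905085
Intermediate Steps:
(-232*21 - 2171)*(16389 + 35706) = (-4872 - 2171)*52095 = -7043*52095 = -366905085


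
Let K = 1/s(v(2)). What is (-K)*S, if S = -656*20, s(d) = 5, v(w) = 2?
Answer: 2624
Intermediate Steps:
S = -13120
K = ⅕ (K = 1/5 = ⅕ ≈ 0.20000)
(-K)*S = -1*⅕*(-13120) = -⅕*(-13120) = 2624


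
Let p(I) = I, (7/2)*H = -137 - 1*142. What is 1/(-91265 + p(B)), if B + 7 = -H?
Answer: -7/638346 ≈ -1.0966e-5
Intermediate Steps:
H = -558/7 (H = 2*(-137 - 1*142)/7 = 2*(-137 - 142)/7 = (2/7)*(-279) = -558/7 ≈ -79.714)
B = 509/7 (B = -7 - 1*(-558/7) = -7 + 558/7 = 509/7 ≈ 72.714)
1/(-91265 + p(B)) = 1/(-91265 + 509/7) = 1/(-638346/7) = -7/638346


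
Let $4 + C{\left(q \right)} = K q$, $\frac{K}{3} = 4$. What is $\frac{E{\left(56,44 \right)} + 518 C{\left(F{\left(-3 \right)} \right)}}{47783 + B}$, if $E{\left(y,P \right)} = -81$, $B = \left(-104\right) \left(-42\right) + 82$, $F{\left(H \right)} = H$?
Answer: $- \frac{20801}{52233} \approx -0.39823$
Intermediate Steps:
$K = 12$ ($K = 3 \cdot 4 = 12$)
$C{\left(q \right)} = -4 + 12 q$
$B = 4450$ ($B = 4368 + 82 = 4450$)
$\frac{E{\left(56,44 \right)} + 518 C{\left(F{\left(-3 \right)} \right)}}{47783 + B} = \frac{-81 + 518 \left(-4 + 12 \left(-3\right)\right)}{47783 + 4450} = \frac{-81 + 518 \left(-4 - 36\right)}{52233} = \left(-81 + 518 \left(-40\right)\right) \frac{1}{52233} = \left(-81 - 20720\right) \frac{1}{52233} = \left(-20801\right) \frac{1}{52233} = - \frac{20801}{52233}$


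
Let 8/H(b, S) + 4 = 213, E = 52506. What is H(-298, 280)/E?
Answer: 4/5486877 ≈ 7.2901e-7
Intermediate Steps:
H(b, S) = 8/209 (H(b, S) = 8/(-4 + 213) = 8/209)
H(-298, 280)/E = (8/209)/52506 = (8/209)*(1/52506) = 4/5486877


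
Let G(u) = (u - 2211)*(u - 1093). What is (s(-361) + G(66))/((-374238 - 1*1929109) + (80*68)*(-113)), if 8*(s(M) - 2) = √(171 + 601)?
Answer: -2202917/2918067 - √193/11672268 ≈ -0.75492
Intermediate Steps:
s(M) = 2 + √193/4 (s(M) = 2 + √(171 + 601)/8 = 2 + √772/8 = 2 + (2*√193)/8 = 2 + √193/4)
G(u) = (-2211 + u)*(-1093 + u)
(s(-361) + G(66))/((-374238 - 1*1929109) + (80*68)*(-113)) = ((2 + √193/4) + (2416623 + 66² - 3304*66))/((-374238 - 1*1929109) + (80*68)*(-113)) = ((2 + √193/4) + (2416623 + 4356 - 218064))/((-374238 - 1929109) + 5440*(-113)) = ((2 + √193/4) + 2202915)/(-2303347 - 614720) = (2202917 + √193/4)/(-2918067) = (2202917 + √193/4)*(-1/2918067) = -2202917/2918067 - √193/11672268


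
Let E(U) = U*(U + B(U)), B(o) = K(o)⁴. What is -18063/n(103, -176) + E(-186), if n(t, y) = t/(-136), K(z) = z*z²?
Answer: -32847740383681672657285294032012/103 ≈ -3.1891e+29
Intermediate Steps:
K(z) = z³
n(t, y) = -t/136 (n(t, y) = t*(-1/136) = -t/136)
B(o) = o¹² (B(o) = (o³)⁴ = o¹²)
E(U) = U*(U + U¹²)
-18063/n(103, -176) + E(-186) = -18063/((-1/136*103)) + ((-186)² + (-186)¹³) = -18063/(-103/136) + (34596 - 318910100812443423857138835456) = -18063*(-136/103) - 318910100812443423857138800860 = 2456568/103 - 318910100812443423857138800860 = -32847740383681672657285294032012/103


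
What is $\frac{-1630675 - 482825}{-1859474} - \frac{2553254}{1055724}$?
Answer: $- \frac{629109188599}{490772832294} \approx -1.2819$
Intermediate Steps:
$\frac{-1630675 - 482825}{-1859474} - \frac{2553254}{1055724} = \left(-1630675 - 482825\right) \left(- \frac{1}{1859474}\right) - \frac{1276627}{527862} = \left(-2113500\right) \left(- \frac{1}{1859474}\right) - \frac{1276627}{527862} = \frac{1056750}{929737} - \frac{1276627}{527862} = - \frac{629109188599}{490772832294}$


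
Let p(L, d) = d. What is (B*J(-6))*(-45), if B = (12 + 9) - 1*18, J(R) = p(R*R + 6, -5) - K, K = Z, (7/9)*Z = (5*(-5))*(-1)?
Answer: 35100/7 ≈ 5014.3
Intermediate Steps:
Z = 225/7 (Z = 9*((5*(-5))*(-1))/7 = 9*(-25*(-1))/7 = (9/7)*25 = 225/7 ≈ 32.143)
K = 225/7 ≈ 32.143
J(R) = -260/7 (J(R) = -5 - 1*225/7 = -5 - 225/7 = -260/7)
B = 3 (B = 21 - 18 = 3)
(B*J(-6))*(-45) = (3*(-260/7))*(-45) = -780/7*(-45) = 35100/7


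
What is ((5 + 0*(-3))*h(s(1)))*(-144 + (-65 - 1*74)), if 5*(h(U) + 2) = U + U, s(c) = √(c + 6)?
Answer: 2830 - 566*√7 ≈ 1332.5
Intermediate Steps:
s(c) = √(6 + c)
h(U) = -2 + 2*U/5 (h(U) = -2 + (U + U)/5 = -2 + (2*U)/5 = -2 + 2*U/5)
((5 + 0*(-3))*h(s(1)))*(-144 + (-65 - 1*74)) = ((5 + 0*(-3))*(-2 + 2*√(6 + 1)/5))*(-144 + (-65 - 1*74)) = ((5 + 0)*(-2 + 2*√7/5))*(-144 + (-65 - 74)) = (5*(-2 + 2*√7/5))*(-144 - 139) = (-10 + 2*√7)*(-283) = 2830 - 566*√7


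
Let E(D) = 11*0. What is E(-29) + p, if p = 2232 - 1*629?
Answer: 1603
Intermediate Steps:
p = 1603 (p = 2232 - 629 = 1603)
E(D) = 0
E(-29) + p = 0 + 1603 = 1603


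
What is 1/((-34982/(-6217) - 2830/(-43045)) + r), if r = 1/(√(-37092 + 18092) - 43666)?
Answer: 31093191273650745623133086/176999605377392610220460449 + 28646208617554090*I*√190/176999605377392610220460449 ≈ 0.17567 + 2.2309e-9*I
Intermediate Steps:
r = 1/(-43666 + 10*I*√190) (r = 1/(√(-19000) - 43666) = 1/(10*I*√190 - 43666) = 1/(-43666 + 10*I*√190) ≈ -2.2901e-5 - 7.229e-8*I)
1/((-34982/(-6217) - 2830/(-43045)) + r) = 1/((-34982/(-6217) - 2830/(-43045)) + (-21833/953369278 - 5*I*√190/953369278)) = 1/((-34982*(-1/6217) - 2830*(-1/43045)) + (-21833/953369278 - 5*I*√190/953369278)) = 1/((34982/6217 + 566/8609) + (-21833/953369278 - 5*I*√190/953369278)) = 1/(304678860/53522153 + (-21833/953369278 - 5*I*√190/953369278)) = 1/(290470296230896631/51026376362615534 - 5*I*√190/953369278)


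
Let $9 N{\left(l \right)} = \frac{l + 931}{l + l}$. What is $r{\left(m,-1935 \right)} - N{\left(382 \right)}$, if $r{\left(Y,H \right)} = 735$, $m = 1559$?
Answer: $\frac{5052547}{6876} \approx 734.81$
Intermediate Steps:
$N{\left(l \right)} = \frac{931 + l}{18 l}$ ($N{\left(l \right)} = \frac{\left(l + 931\right) \frac{1}{l + l}}{9} = \frac{\left(931 + l\right) \frac{1}{2 l}}{9} = \frac{\frac{1}{2} \frac{1}{l} \left(931 + l\right)}{9} = \frac{931 + l}{18 l}$)
$r{\left(m,-1935 \right)} - N{\left(382 \right)} = 735 - \frac{931 + 382}{18 \cdot 382} = 735 - \frac{1}{18} \cdot \frac{1}{382} \cdot 1313 = 735 - \frac{1313}{6876} = \frac{5052547}{6876}$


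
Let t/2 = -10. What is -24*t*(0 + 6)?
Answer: 2880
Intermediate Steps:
t = -20 (t = 2*(-10) = -20)
-24*t*(0 + 6) = -(-480)*(0 + 6) = -(-480)*6 = -24*(-120) = 2880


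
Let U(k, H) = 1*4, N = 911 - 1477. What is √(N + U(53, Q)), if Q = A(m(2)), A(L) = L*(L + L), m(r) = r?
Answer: I*√562 ≈ 23.707*I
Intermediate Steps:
N = -566
A(L) = 2*L² (A(L) = L*(2*L) = 2*L²)
Q = 8 (Q = 2*2² = 2*4 = 8)
U(k, H) = 4
√(N + U(53, Q)) = √(-566 + 4) = √(-562) = I*√562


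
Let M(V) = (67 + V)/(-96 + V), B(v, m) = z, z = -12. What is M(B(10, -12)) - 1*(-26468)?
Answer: 2858489/108 ≈ 26468.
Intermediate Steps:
B(v, m) = -12
M(V) = (67 + V)/(-96 + V)
M(B(10, -12)) - 1*(-26468) = (67 - 12)/(-96 - 12) - 1*(-26468) = 55/(-108) + 26468 = -1/108*55 + 26468 = -55/108 + 26468 = 2858489/108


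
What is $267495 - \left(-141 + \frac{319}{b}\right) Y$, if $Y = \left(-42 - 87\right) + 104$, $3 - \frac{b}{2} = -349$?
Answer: $\frac{16894805}{64} \approx 2.6398 \cdot 10^{5}$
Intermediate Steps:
$b = 704$ ($b = 6 - -698 = 6 + 698 = 704$)
$Y = -25$ ($Y = -129 + 104 = -25$)
$267495 - \left(-141 + \frac{319}{b}\right) Y = 267495 - \left(-141 + \frac{319}{704}\right) \left(-25\right) = 267495 - \left(-141 + 319 \cdot \frac{1}{704}\right) \left(-25\right) = 267495 - \left(-141 + \frac{29}{64}\right) \left(-25\right) = 267495 - \left(- \frac{8995}{64}\right) \left(-25\right) = 267495 - \frac{224875}{64} = \frac{16894805}{64}$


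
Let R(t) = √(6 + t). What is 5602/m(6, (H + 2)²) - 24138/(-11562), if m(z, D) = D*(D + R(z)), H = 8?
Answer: 25488389/9623438 - 2801*√3/249700 ≈ 2.6291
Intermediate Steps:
m(z, D) = D*(D + √(6 + z))
5602/m(6, (H + 2)²) - 24138/(-11562) = 5602/(((8 + 2)²*((8 + 2)² + √(6 + 6)))) - 24138/(-11562) = 5602/((10²*(10² + √12))) - 24138*(-1/11562) = 5602/((100*(100 + 2*√3))) + 4023/1927 = 5602/(10000 + 200*√3) + 4023/1927 = 4023/1927 + 5602/(10000 + 200*√3)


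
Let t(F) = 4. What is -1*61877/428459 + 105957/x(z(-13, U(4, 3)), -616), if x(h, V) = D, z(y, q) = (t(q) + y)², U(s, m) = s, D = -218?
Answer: -45411719449/93404062 ≈ -486.19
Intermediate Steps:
z(y, q) = (4 + y)²
x(h, V) = -218
-1*61877/428459 + 105957/x(z(-13, U(4, 3)), -616) = -1*61877/428459 + 105957/(-218) = -61877*1/428459 + 105957*(-1/218) = -61877/428459 - 105957/218 = -45411719449/93404062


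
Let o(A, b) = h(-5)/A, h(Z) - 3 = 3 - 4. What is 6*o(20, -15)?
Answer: ⅗ ≈ 0.60000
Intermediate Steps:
h(Z) = 2 (h(Z) = 3 + (3 - 4) = 3 - 1 = 2)
o(A, b) = 2/A
6*o(20, -15) = 6*(2/20) = 6*(2*(1/20)) = 6*(⅒) = ⅗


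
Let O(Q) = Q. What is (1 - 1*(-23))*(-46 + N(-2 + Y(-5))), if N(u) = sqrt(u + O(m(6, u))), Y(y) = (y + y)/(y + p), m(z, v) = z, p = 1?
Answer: -1104 + 12*sqrt(26) ≈ -1042.8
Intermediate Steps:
Y(y) = 2*y/(1 + y) (Y(y) = (y + y)/(y + 1) = (2*y)/(1 + y) = 2*y/(1 + y))
N(u) = sqrt(6 + u) (N(u) = sqrt(u + 6) = sqrt(6 + u))
(1 - 1*(-23))*(-46 + N(-2 + Y(-5))) = (1 - 1*(-23))*(-46 + sqrt(6 + (-2 + 2*(-5)/(1 - 5)))) = (1 + 23)*(-46 + sqrt(6 + (-2 + 2*(-5)/(-4)))) = 24*(-46 + sqrt(6 + (-2 + 2*(-5)*(-1/4)))) = 24*(-46 + sqrt(6 + (-2 + 5/2))) = 24*(-46 + sqrt(6 + 1/2)) = 24*(-46 + sqrt(13/2)) = 24*(-46 + sqrt(26)/2) = -1104 + 12*sqrt(26)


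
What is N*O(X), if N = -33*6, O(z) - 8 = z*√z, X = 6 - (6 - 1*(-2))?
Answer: -1584 + 396*I*√2 ≈ -1584.0 + 560.03*I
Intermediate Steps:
X = -2 (X = 6 - (6 + 2) = 6 - 1*8 = 6 - 8 = -2)
O(z) = 8 + z^(3/2) (O(z) = 8 + z*√z = 8 + z^(3/2))
N = -198
N*O(X) = -198*(8 + (-2)^(3/2)) = -198*(8 - 2*I*√2) = -1584 + 396*I*√2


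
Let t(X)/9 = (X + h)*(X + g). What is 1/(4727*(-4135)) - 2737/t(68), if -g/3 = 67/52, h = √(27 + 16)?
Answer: -56722145213/805868012205 + 6188*√43/5978205 ≈ -0.063599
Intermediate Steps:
h = √43 ≈ 6.5574
g = -201/52 ≈ -3.8654
t(X) = 9*(-201/52 + X)*(X + √43) (t(X) = 9*((X + √43)*(X - 201/52)) = 9*((X + √43)*(-201/52 + X)) = 9*((-201/52 + X)*(X + √43)) = 9*(-201/52 + X)*(X + √43))
1/(4727*(-4135)) - 2737/t(68) = 1/(4727*(-4135)) - 2737/(9*68² - 1809/52*68 - 1809*√43/52 + 9*68*√43) = (1/4727)*(-1/4135) - 2737/(9*4624 - 30753/13 - 1809*√43/52 + 612*√43) = -1/19546145 - 2737/(41616 - 30753/13 - 1809*√43/52 + 612*√43) = -1/19546145 - 2737/(510255/13 + 30015*√43/52)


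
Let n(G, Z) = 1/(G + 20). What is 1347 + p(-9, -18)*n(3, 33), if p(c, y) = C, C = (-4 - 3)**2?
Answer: 31030/23 ≈ 1349.1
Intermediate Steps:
C = 49 (C = (-7)**2 = 49)
n(G, Z) = 1/(20 + G)
p(c, y) = 49
1347 + p(-9, -18)*n(3, 33) = 1347 + 49/(20 + 3) = 1347 + 49/23 = 31030/23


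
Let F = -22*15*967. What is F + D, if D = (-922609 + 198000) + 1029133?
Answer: -14586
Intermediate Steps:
D = 304524 (D = -724609 + 1029133 = 304524)
F = -319110 (F = -330*967 = -319110)
F + D = -319110 + 304524 = -14586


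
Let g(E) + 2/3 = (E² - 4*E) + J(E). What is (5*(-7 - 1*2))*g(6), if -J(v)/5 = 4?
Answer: 390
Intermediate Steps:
J(v) = -20 (J(v) = -5*4 = -20)
g(E) = -62/3 + E² - 4*E (g(E) = -⅔ + ((E² - 4*E) - 20) = -⅔ + (-20 + E² - 4*E) = -62/3 + E² - 4*E)
(5*(-7 - 1*2))*g(6) = (5*(-7 - 1*2))*(-62/3 + 6² - 4*6) = (5*(-7 - 2))*(-62/3 + 36 - 24) = (5*(-9))*(-26/3) = -45*(-26/3) = 390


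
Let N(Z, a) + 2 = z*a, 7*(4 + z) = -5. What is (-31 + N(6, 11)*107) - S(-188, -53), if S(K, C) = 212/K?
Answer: -1905761/329 ≈ -5792.6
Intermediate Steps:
z = -33/7 (z = -4 + (⅐)*(-5) = -4 - 5/7 = -33/7 ≈ -4.7143)
N(Z, a) = -2 - 33*a/7
(-31 + N(6, 11)*107) - S(-188, -53) = (-31 + (-2 - 33/7*11)*107) - 212/(-188) = (-31 + (-2 - 363/7)*107) - 212*(-1)/188 = (-31 - 377/7*107) - 1*(-53/47) = (-31 - 40339/7) + 53/47 = -40556/7 + 53/47 = -1905761/329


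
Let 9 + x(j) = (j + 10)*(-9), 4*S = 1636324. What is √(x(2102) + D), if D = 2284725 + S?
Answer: √2674789 ≈ 1635.5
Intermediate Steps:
S = 409081 (S = (¼)*1636324 = 409081)
D = 2693806 (D = 2284725 + 409081 = 2693806)
x(j) = -99 - 9*j (x(j) = -9 + (j + 10)*(-9) = -9 + (10 + j)*(-9) = -9 + (-90 - 9*j) = -99 - 9*j)
√(x(2102) + D) = √((-99 - 9*2102) + 2693806) = √((-99 - 18918) + 2693806) = √(-19017 + 2693806) = √2674789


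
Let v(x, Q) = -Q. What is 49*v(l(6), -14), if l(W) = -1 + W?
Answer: 686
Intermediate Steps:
49*v(l(6), -14) = 49*(-1*(-14)) = 49*14 = 686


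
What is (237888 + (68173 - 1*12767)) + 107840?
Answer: 401134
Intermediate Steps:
(237888 + (68173 - 1*12767)) + 107840 = (237888 + (68173 - 12767)) + 107840 = (237888 + 55406) + 107840 = 293294 + 107840 = 401134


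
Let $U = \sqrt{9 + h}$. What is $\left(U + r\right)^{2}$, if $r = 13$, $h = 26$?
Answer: $\left(13 + \sqrt{35}\right)^{2} \approx 357.82$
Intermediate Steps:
$U = \sqrt{35}$ ($U = \sqrt{9 + 26} = \sqrt{35} \approx 5.9161$)
$\left(U + r\right)^{2} = \left(\sqrt{35} + 13\right)^{2} = \left(13 + \sqrt{35}\right)^{2}$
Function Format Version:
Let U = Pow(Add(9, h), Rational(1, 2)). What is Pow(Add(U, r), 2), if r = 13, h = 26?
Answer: Pow(Add(13, Pow(35, Rational(1, 2))), 2) ≈ 357.82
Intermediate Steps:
U = Pow(35, Rational(1, 2)) (U = Pow(Add(9, 26), Rational(1, 2)) = Pow(35, Rational(1, 2)) ≈ 5.9161)
Pow(Add(U, r), 2) = Pow(Add(Pow(35, Rational(1, 2)), 13), 2) = Pow(Add(13, Pow(35, Rational(1, 2))), 2)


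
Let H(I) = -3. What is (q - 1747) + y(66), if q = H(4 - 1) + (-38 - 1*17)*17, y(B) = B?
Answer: -2619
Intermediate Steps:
q = -938 (q = -3 + (-38 - 1*17)*17 = -3 + (-38 - 17)*17 = -3 - 55*17 = -3 - 935 = -938)
(q - 1747) + y(66) = (-938 - 1747) + 66 = -2685 + 66 = -2619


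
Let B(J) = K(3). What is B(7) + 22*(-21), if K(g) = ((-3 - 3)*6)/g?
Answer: -474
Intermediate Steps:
K(g) = -36/g (K(g) = (-6*6)/g = -36/g)
B(J) = -12 (B(J) = -36/3 = -36*⅓ = -12)
B(7) + 22*(-21) = -12 + 22*(-21) = -12 - 462 = -474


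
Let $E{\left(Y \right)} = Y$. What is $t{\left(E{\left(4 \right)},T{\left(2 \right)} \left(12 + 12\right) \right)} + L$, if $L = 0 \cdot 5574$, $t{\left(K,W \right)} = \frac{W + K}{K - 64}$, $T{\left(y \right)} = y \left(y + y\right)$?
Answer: $- \frac{49}{15} \approx -3.2667$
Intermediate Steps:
$T{\left(y \right)} = 2 y^{2}$ ($T{\left(y \right)} = y 2 y = 2 y^{2}$)
$t{\left(K,W \right)} = \frac{K + W}{-64 + K}$
$L = 0$
$t{\left(E{\left(4 \right)},T{\left(2 \right)} \left(12 + 12\right) \right)} + L = \frac{4 + 2 \cdot 2^{2} \left(12 + 12\right)}{-64 + 4} + 0 = \frac{4 + 2 \cdot 4 \cdot 24}{-60} + 0 = - \frac{4 + 8 \cdot 24}{60} + 0 = - \frac{4 + 192}{60} + 0 = \left(- \frac{1}{60}\right) 196 + 0 = - \frac{49}{15} + 0 = - \frac{49}{15}$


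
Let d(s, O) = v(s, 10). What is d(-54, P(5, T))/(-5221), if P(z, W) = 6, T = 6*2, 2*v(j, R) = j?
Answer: 27/5221 ≈ 0.0051714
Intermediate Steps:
v(j, R) = j/2
T = 12
d(s, O) = s/2
d(-54, P(5, T))/(-5221) = ((1/2)*(-54))/(-5221) = -27*(-1/5221) = 27/5221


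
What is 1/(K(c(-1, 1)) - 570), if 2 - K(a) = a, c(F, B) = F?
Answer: -1/567 ≈ -0.0017637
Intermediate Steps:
K(a) = 2 - a
1/(K(c(-1, 1)) - 570) = 1/((2 - 1*(-1)) - 570) = 1/((2 + 1) - 570) = 1/(3 - 570) = 1/(-567) = -1/567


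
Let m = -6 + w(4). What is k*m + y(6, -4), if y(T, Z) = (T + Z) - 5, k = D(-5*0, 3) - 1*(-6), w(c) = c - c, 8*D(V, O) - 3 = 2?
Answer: -171/4 ≈ -42.750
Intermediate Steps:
D(V, O) = 5/8 (D(V, O) = 3/8 + (⅛)*2 = 3/8 + ¼ = 5/8)
w(c) = 0
k = 53/8 (k = 5/8 - 1*(-6) = 5/8 + 6 = 53/8 ≈ 6.6250)
m = -6 (m = -6 + 0 = -6)
y(T, Z) = -5 + T + Z
k*m + y(6, -4) = (53/8)*(-6) + (-5 + 6 - 4) = -159/4 - 3 = -171/4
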